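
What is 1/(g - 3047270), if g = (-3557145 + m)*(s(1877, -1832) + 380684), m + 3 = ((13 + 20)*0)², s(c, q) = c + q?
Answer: -1/1354312448162 ≈ -7.3838e-13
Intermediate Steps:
m = -3 (m = -3 + ((13 + 20)*0)² = -3 + (33*0)² = -3 + 0² = -3 + 0 = -3)
g = -1354309400892 (g = (-3557145 - 3)*((1877 - 1832) + 380684) = -3557148*(45 + 380684) = -3557148*380729 = -1354309400892)
1/(g - 3047270) = 1/(-1354309400892 - 3047270) = 1/(-1354312448162) = -1/1354312448162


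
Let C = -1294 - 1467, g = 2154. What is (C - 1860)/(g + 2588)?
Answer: -4621/4742 ≈ -0.97448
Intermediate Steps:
C = -2761
(C - 1860)/(g + 2588) = (-2761 - 1860)/(2154 + 2588) = -4621/4742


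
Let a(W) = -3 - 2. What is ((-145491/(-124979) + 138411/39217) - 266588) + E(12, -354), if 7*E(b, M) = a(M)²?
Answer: -9146113481746901/34309110101 ≈ -2.6658e+5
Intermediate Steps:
a(W) = -5
E(b, M) = 25/7 (E(b, M) = (⅐)*(-5)² = (⅐)*25 = 25/7)
((-145491/(-124979) + 138411/39217) - 266588) + E(12, -354) = ((-145491/(-124979) + 138411/39217) - 266588) + 25/7 = ((-145491*(-1/124979) + 138411*(1/39217)) - 266588) + 25/7 = ((145491/124979 + 138411/39217) - 266588) + 25/7 = (23004188916/4901301443 - 266588) + 25/7 = -1306605144897568/4901301443 + 25/7 = -9146113481746901/34309110101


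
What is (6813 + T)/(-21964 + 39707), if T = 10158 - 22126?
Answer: -5155/17743 ≈ -0.29054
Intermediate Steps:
T = -11968
(6813 + T)/(-21964 + 39707) = (6813 - 11968)/(-21964 + 39707) = -5155/17743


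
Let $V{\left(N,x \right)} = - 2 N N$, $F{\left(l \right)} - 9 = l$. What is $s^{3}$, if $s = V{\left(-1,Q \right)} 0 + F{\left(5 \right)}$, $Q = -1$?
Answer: $2744$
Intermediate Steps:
$F{\left(l \right)} = 9 + l$
$V{\left(N,x \right)} = - 2 N^{2}$
$s = 14$ ($s = - 2 \left(-1\right)^{2} \cdot 0 + \left(9 + 5\right) = \left(-2\right) 1 \cdot 0 + 14 = \left(-2\right) 0 + 14 = 0 + 14 = 14$)
$s^{3} = 14^{3} = 2744$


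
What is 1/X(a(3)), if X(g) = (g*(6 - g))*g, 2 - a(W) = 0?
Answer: 1/16 ≈ 0.062500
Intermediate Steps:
a(W) = 2 (a(W) = 2 - 1*0 = 2 + 0 = 2)
X(g) = g²*(6 - g)
1/X(a(3)) = 1/(2²*(6 - 1*2)) = 1/(4*(6 - 2)) = 1/(4*4) = 1/16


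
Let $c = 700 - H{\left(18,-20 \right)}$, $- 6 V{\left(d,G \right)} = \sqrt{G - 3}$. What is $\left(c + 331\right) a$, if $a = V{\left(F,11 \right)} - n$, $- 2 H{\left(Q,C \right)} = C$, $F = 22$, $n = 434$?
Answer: $-443114 - \frac{1021 \sqrt{2}}{3} \approx -4.436 \cdot 10^{5}$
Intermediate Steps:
$H{\left(Q,C \right)} = - \frac{C}{2}$
$V{\left(d,G \right)} = - \frac{\sqrt{-3 + G}}{6}$ ($V{\left(d,G \right)} = - \frac{\sqrt{G - 3}}{6} = - \frac{\sqrt{-3 + G}}{6}$)
$a = -434 - \frac{\sqrt{2}}{3}$ ($a = - \frac{\sqrt{-3 + 11}}{6} - 434 = - \frac{\sqrt{8}}{6} - 434 = - \frac{2 \sqrt{2}}{6} - 434 = - \frac{\sqrt{2}}{3} - 434 = -434 - \frac{\sqrt{2}}{3} \approx -434.47$)
$c = 690$ ($c = 700 - \left(- \frac{1}{2}\right) \left(-20\right) = 700 - 10 = 690$)
$\left(c + 331\right) a = \left(690 + 331\right) \left(-434 - \frac{\sqrt{2}}{3}\right) = 1021 \left(-434 - \frac{\sqrt{2}}{3}\right) = -443114 - \frac{1021 \sqrt{2}}{3}$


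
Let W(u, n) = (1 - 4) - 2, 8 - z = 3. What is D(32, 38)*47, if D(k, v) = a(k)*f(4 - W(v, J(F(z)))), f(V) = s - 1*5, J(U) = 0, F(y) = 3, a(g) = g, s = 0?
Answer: -7520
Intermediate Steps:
z = 5 (z = 8 - 1*3 = 8 - 3 = 5)
W(u, n) = -5 (W(u, n) = -3 - 2 = -5)
f(V) = -5 (f(V) = 0 - 1*5 = 0 - 5 = -5)
D(k, v) = -5*k (D(k, v) = k*(-5) = -5*k)
D(32, 38)*47 = -5*32*47 = -160*47 = -7520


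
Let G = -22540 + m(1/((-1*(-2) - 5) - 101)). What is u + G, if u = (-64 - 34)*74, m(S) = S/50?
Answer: -154918401/5200 ≈ -29792.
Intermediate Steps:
m(S) = S/50 (m(S) = S*(1/50) = S/50)
u = -7252 (u = -98*74 = -7252)
G = -117208001/5200 (G = -22540 + 1/(50*((-1*(-2) - 5) - 101)) = -22540 + 1/(50*((2 - 5) - 101)) = -22540 + 1/(50*(-3 - 101)) = -22540 + (1/50)/(-104) = -22540 + (1/50)*(-1/104) = -22540 - 1/5200 = -117208001/5200 ≈ -22540.)
u + G = -7252 - 117208001/5200 = -154918401/5200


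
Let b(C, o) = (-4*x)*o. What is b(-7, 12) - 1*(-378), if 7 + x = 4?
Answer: 522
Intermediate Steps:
x = -3 (x = -7 + 4 = -3)
b(C, o) = 12*o (b(C, o) = (-4*(-3))*o = 12*o)
b(-7, 12) - 1*(-378) = 12*12 - 1*(-378) = 144 + 378 = 522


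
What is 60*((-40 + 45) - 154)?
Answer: -8940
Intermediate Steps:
60*((-40 + 45) - 154) = 60*(5 - 154) = 60*(-149) = -8940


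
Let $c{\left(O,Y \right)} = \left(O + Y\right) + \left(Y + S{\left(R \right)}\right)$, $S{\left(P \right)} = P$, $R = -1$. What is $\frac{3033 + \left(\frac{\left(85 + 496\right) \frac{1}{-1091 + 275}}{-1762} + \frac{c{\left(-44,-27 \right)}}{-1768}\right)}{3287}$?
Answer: $\frac{56691754949}{61438289952} \approx 0.92274$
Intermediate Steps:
$c{\left(O,Y \right)} = -1 + O + 2 Y$ ($c{\left(O,Y \right)} = \left(O + Y\right) + \left(Y - 1\right) = \left(O + Y\right) + \left(-1 + Y\right) = -1 + O + 2 Y$)
$\frac{3033 + \left(\frac{\left(85 + 496\right) \frac{1}{-1091 + 275}}{-1762} + \frac{c{\left(-44,-27 \right)}}{-1768}\right)}{3287} = \frac{3033 + \left(\frac{\left(85 + 496\right) \frac{1}{-1091 + 275}}{-1762} + \frac{-1 - 44 + 2 \left(-27\right)}{-1768}\right)}{3287} = \left(3033 + \left(\frac{581}{-816} \left(- \frac{1}{1762}\right) + \left(-1 - 44 - 54\right) \left(- \frac{1}{1768}\right)\right)\right) \frac{1}{3287} = \left(3033 + \left(581 \left(- \frac{1}{816}\right) \left(- \frac{1}{1762}\right) - - \frac{99}{1768}\right)\right) \frac{1}{3287} = \left(3033 + \left(\left(- \frac{581}{816}\right) \left(- \frac{1}{1762}\right) + \frac{99}{1768}\right)\right) \frac{1}{3287} = \left(3033 + \left(\frac{581}{1437792} + \frac{99}{1768}\right)\right) \frac{1}{3287} = \left(3033 + \frac{1054181}{18691296}\right) \frac{1}{3287} = \frac{56691754949}{18691296} \cdot \frac{1}{3287} = \frac{56691754949}{61438289952}$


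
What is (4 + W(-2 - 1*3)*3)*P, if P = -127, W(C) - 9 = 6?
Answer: -6223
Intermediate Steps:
W(C) = 15 (W(C) = 9 + 6 = 15)
(4 + W(-2 - 1*3)*3)*P = (4 + 15*3)*(-127) = (4 + 45)*(-127) = 49*(-127) = -6223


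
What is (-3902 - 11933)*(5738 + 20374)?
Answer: -413483520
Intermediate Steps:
(-3902 - 11933)*(5738 + 20374) = -15835*26112 = -413483520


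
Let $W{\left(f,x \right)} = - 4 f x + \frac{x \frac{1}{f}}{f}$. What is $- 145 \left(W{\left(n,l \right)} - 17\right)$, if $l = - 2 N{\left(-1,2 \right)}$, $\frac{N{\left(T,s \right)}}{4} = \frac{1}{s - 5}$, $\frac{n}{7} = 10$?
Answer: $\frac{27129239}{245} \approx 1.1073 \cdot 10^{5}$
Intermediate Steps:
$n = 70$ ($n = 7 \cdot 10 = 70$)
$N{\left(T,s \right)} = \frac{4}{-5 + s}$ ($N{\left(T,s \right)} = \frac{4}{s - 5} = \frac{4}{-5 + s}$)
$l = \frac{8}{3}$ ($l = - 2 \frac{4}{-5 + 2} = - 2 \frac{4}{-3} = - 2 \cdot 4 \left(- \frac{1}{3}\right) = \left(-2\right) \left(- \frac{4}{3}\right) = \frac{8}{3} \approx 2.6667$)
$W{\left(f,x \right)} = \frac{x}{f^{2}} - 4 f x$ ($W{\left(f,x \right)} = - 4 f x + \frac{x}{f^{2}} = \frac{x}{f^{2}} - 4 f x$)
$- 145 \left(W{\left(n,l \right)} - 17\right) = - 145 \left(\left(\frac{8}{3 \cdot 4900} - 280 \cdot \frac{8}{3}\right) - 17\right) = - 145 \left(\left(\frac{8}{3} \cdot \frac{1}{4900} - \frac{2240}{3}\right) - 17\right) = - 145 \left(\left(\frac{2}{3675} - \frac{2240}{3}\right) - 17\right) = - 145 \left(- \frac{914666}{1225} - 17\right) = \left(-145\right) \left(- \frac{935491}{1225}\right) = \frac{27129239}{245}$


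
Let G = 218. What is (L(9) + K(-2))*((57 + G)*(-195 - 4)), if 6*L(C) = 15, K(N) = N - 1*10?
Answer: 1039775/2 ≈ 5.1989e+5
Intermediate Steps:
K(N) = -10 + N (K(N) = N - 10 = -10 + N)
L(C) = 5/2 (L(C) = (⅙)*15 = 5/2)
(L(9) + K(-2))*((57 + G)*(-195 - 4)) = (5/2 + (-10 - 2))*((57 + 218)*(-195 - 4)) = (5/2 - 12)*(275*(-199)) = -19/2*(-54725) = 1039775/2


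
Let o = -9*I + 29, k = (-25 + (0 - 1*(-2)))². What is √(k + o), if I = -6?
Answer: 6*√17 ≈ 24.739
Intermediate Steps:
k = 529 (k = (-25 + (0 + 2))² = (-25 + 2)² = (-23)² = 529)
o = 83 (o = -9*(-6) + 29 = 54 + 29 = 83)
√(k + o) = √(529 + 83) = √612 = 6*√17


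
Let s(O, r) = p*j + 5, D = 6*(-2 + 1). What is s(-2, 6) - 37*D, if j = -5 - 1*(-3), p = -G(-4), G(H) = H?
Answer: 219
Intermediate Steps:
p = 4 (p = -1*(-4) = 4)
j = -2 (j = -5 + 3 = -2)
D = -6 (D = 6*(-1) = -6)
s(O, r) = -3 (s(O, r) = 4*(-2) + 5 = -8 + 5 = -3)
s(-2, 6) - 37*D = -3 - 37*(-6) = -3 + 222 = 219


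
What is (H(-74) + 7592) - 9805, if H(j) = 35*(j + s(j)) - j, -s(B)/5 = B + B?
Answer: 21171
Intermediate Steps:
s(B) = -10*B (s(B) = -5*(B + B) = -10*B)
H(j) = -316*j (H(j) = 35*(j - 10*j) - j = 35*(-9*j) - j = -315*j - j = -316*j)
(H(-74) + 7592) - 9805 = (-316*(-74) + 7592) - 9805 = (23384 + 7592) - 9805 = 30976 - 9805 = 21171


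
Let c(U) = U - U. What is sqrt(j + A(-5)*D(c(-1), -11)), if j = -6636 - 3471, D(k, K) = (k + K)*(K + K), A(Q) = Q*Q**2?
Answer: I*sqrt(40357) ≈ 200.89*I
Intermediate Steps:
c(U) = 0
A(Q) = Q**3
D(k, K) = 2*K*(K + k) (D(k, K) = (K + k)*(2*K) = 2*K*(K + k))
j = -10107
sqrt(j + A(-5)*D(c(-1), -11)) = sqrt(-10107 + (-5)**3*(2*(-11)*(-11 + 0))) = sqrt(-10107 - 250*(-11)*(-11)) = sqrt(-10107 - 125*242) = sqrt(-10107 - 30250) = sqrt(-40357) = I*sqrt(40357)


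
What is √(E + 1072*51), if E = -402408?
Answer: 2*I*√86934 ≈ 589.69*I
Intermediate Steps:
√(E + 1072*51) = √(-402408 + 1072*51) = √(-402408 + 54672) = √(-347736) = 2*I*√86934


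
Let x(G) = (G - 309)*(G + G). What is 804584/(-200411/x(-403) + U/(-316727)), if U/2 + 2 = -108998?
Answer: 4717477318226816/1988016813 ≈ 2.3730e+6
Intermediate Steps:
U = -218000 (U = -4 + 2*(-108998) = -4 - 217996 = -218000)
x(G) = 2*G*(-309 + G) (x(G) = (-309 + G)*(2*G) = 2*G*(-309 + G))
804584/(-200411/x(-403) + U/(-316727)) = 804584/(-200411*(-1/(806*(-309 - 403))) - 218000/(-316727)) = 804584/(-200411/(2*(-403)*(-712)) - 218000*(-1/316727)) = 804584/(-200411/573872 + 218000/316727) = 804584/(1988016813/5863250224) = 804584*(5863250224/1988016813) = 4717477318226816/1988016813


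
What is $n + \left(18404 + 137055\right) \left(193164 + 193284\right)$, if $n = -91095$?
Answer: $60076728537$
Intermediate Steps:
$n + \left(18404 + 137055\right) \left(193164 + 193284\right) = -91095 + \left(18404 + 137055\right) \left(193164 + 193284\right) = -91095 + 155459 \cdot 386448 = -91095 + 60076819632 = 60076728537$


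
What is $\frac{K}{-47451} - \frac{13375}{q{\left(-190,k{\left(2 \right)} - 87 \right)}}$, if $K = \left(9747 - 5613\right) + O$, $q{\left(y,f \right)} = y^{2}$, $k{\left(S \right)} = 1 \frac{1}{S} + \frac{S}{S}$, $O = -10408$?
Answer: $- \frac{16326629}{68519244} \approx -0.23828$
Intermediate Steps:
$k{\left(S \right)} = 1 + \frac{1}{S}$ ($k{\left(S \right)} = \frac{1}{S} + 1 = 1 + \frac{1}{S}$)
$K = -6274$ ($K = \left(9747 - 5613\right) - 10408 = 4134 - 10408 = -6274$)
$\frac{K}{-47451} - \frac{13375}{q{\left(-190,k{\left(2 \right)} - 87 \right)}} = - \frac{6274}{-47451} - \frac{13375}{\left(-190\right)^{2}} = \left(-6274\right) \left(- \frac{1}{47451}\right) - \frac{13375}{36100} = \frac{6274}{47451} - \frac{535}{1444} = - \frac{16326629}{68519244}$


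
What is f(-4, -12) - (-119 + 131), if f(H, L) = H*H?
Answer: 4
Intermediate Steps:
f(H, L) = H²
f(-4, -12) - (-119 + 131) = (-4)² - (-119 + 131) = 16 - 1*12 = 16 - 12 = 4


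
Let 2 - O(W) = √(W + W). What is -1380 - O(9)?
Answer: -1382 + 3*√2 ≈ -1377.8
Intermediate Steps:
O(W) = 2 - √2*√W (O(W) = 2 - √(W + W) = 2 - √(2*W) = 2 - √2*√W)
-1380 - O(9) = -1380 - (2 - √2*√9) = -1380 - (2 - 1*√2*3) = -1380 - (2 - 3*√2) = -1380 + (-2 + 3*√2) = -1382 + 3*√2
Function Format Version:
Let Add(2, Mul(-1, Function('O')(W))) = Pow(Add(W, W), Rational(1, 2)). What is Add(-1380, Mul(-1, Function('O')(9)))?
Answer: Add(-1382, Mul(3, Pow(2, Rational(1, 2)))) ≈ -1377.8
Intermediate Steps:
Function('O')(W) = Add(2, Mul(-1, Pow(2, Rational(1, 2)), Pow(W, Rational(1, 2)))) (Function('O')(W) = Add(2, Mul(-1, Pow(Add(W, W), Rational(1, 2)))) = Add(2, Mul(-1, Pow(Mul(2, W), Rational(1, 2)))) = Add(2, Mul(-1, Mul(Pow(2, Rational(1, 2)), Pow(W, Rational(1, 2))))) = Add(2, Mul(-1, Pow(2, Rational(1, 2)), Pow(W, Rational(1, 2)))))
Add(-1380, Mul(-1, Function('O')(9))) = Add(-1380, Mul(-1, Add(2, Mul(-1, Pow(2, Rational(1, 2)), Pow(9, Rational(1, 2)))))) = Add(-1380, Mul(-1, Add(2, Mul(-1, Pow(2, Rational(1, 2)), 3)))) = Add(-1380, Mul(-1, Add(2, Mul(-3, Pow(2, Rational(1, 2)))))) = Add(-1380, Add(-2, Mul(3, Pow(2, Rational(1, 2))))) = Add(-1382, Mul(3, Pow(2, Rational(1, 2))))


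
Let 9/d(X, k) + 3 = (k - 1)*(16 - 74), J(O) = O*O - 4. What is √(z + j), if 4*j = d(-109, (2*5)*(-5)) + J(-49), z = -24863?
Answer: I*√23541296105/985 ≈ 155.77*I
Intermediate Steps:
J(O) = -4 + O² (J(O) = O² - 4 = -4 + O²)
d(X, k) = 9/(55 - 58*k) (d(X, k) = 9/(-3 + (k - 1)*(16 - 74)) = 9/(-3 + (-1 + k)*(-58)) = 9/(-3 + (58 - 58*k)) = 9/(55 - 58*k))
j = 590262/985 (j = (-9/(-55 + 58*((2*5)*(-5))) + (-4 + (-49)²))/4 = (-9/(-55 + 58*(10*(-5))) + (-4 + 2401))/4 = (-9/(-55 + 58*(-50)) + 2397)/4 = (-9/(-55 - 2900) + 2397)/4 = (-9/(-2955) + 2397)/4 = (-9*(-1/2955) + 2397)/4 = (3/985 + 2397)/4 = (¼)*(2361048/985) = 590262/985 ≈ 599.25)
√(z + j) = √(-24863 + 590262/985) = √(-23899793/985) = I*√23541296105/985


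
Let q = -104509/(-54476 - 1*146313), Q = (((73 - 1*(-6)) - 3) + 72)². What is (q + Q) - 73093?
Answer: -10278083612/200789 ≈ -51189.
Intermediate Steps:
Q = 21904 (Q = (((73 + 6) - 3) + 72)² = ((79 - 3) + 72)² = (76 + 72)² = 148² = 21904)
q = 104509/200789 (q = -104509/(-54476 - 146313) = -104509/(-200789) = -104509*(-1/200789) = 104509/200789 ≈ 0.52049)
(q + Q) - 73093 = (104509/200789 + 21904) - 73093 = 4398186765/200789 - 73093 = -10278083612/200789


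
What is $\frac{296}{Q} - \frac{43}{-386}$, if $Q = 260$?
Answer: $\frac{31359}{25090} \approx 1.2499$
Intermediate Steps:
$\frac{296}{Q} - \frac{43}{-386} = \frac{296}{260} - \frac{43}{-386} = 296 \cdot \frac{1}{260} - - \frac{43}{386} = \frac{74}{65} + \frac{43}{386} = \frac{31359}{25090}$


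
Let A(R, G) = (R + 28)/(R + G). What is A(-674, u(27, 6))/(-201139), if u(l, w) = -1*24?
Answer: -323/70197511 ≈ -4.6013e-6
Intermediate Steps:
u(l, w) = -24
A(R, G) = (28 + R)/(G + R)
A(-674, u(27, 6))/(-201139) = ((28 - 674)/(-24 - 674))/(-201139) = (-646/(-698))*(-1/201139) = -1/698*(-646)*(-1/201139) = (323/349)*(-1/201139) = -323/70197511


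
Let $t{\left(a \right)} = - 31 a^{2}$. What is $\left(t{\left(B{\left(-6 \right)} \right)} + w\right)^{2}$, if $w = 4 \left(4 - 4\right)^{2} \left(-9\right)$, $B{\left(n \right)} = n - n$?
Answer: $0$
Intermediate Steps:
$B{\left(n \right)} = 0$
$w = 0$ ($w = 4 \cdot 0^{2} \left(-9\right) = 4 \cdot 0 \left(-9\right) = 0 \left(-9\right) = 0$)
$\left(t{\left(B{\left(-6 \right)} \right)} + w\right)^{2} = \left(- 31 \cdot 0^{2} + 0\right)^{2} = \left(\left(-31\right) 0 + 0\right)^{2} = \left(0 + 0\right)^{2} = 0^{2} = 0$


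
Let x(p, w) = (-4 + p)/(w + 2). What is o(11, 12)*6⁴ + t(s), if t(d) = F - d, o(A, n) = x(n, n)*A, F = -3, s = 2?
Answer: 56989/7 ≈ 8141.3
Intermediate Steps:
x(p, w) = (-4 + p)/(2 + w)
o(A, n) = A*(-4 + n)/(2 + n) (o(A, n) = ((-4 + n)/(2 + n))*A = A*(-4 + n)/(2 + n))
t(d) = -3 - d
o(11, 12)*6⁴ + t(s) = (11*(-4 + 12)/(2 + 12))*6⁴ + (-3 - 1*2) = (11*8/14)*1296 + (-3 - 2) = (11*(1/14)*8)*1296 - 5 = (44/7)*1296 - 5 = 57024/7 - 5 = 56989/7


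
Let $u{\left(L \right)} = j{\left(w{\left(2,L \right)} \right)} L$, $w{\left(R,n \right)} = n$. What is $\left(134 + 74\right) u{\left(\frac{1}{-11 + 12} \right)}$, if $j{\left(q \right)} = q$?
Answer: $208$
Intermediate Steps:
$u{\left(L \right)} = L^{2}$ ($u{\left(L \right)} = L L = L^{2}$)
$\left(134 + 74\right) u{\left(\frac{1}{-11 + 12} \right)} = \left(134 + 74\right) \left(\frac{1}{-11 + 12}\right)^{2} = 208 \left(1^{-1}\right)^{2} = 208 \cdot 1^{2} = 208 \cdot 1 = 208$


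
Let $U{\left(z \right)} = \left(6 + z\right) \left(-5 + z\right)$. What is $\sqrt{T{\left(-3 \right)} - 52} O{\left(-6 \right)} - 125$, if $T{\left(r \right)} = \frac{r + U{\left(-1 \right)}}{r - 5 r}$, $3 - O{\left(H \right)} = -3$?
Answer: $-125 + 3 i \sqrt{219} \approx -125.0 + 44.396 i$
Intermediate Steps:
$U{\left(z \right)} = \left(-5 + z\right) \left(6 + z\right)$
$O{\left(H \right)} = 6$ ($O{\left(H \right)} = 3 - -3 = 3 + 3 = 6$)
$T{\left(r \right)} = - \frac{-30 + r}{4 r}$ ($T{\left(r \right)} = \frac{r - \left(31 - 1\right)}{r - 5 r} = \frac{r - 30}{\left(-4\right) r} = \left(r - 30\right) \left(- \frac{1}{4 r}\right) = \left(-30 + r\right) \left(- \frac{1}{4 r}\right) = - \frac{-30 + r}{4 r}$)
$\sqrt{T{\left(-3 \right)} - 52} O{\left(-6 \right)} - 125 = \sqrt{\frac{30 - -3}{4 \left(-3\right)} - 52} \cdot 6 - 125 = \sqrt{\frac{1}{4} \left(- \frac{1}{3}\right) \left(30 + 3\right) - 52} \cdot 6 - 125 = \sqrt{\frac{1}{4} \left(- \frac{1}{3}\right) 33 - 52} \cdot 6 - 125 = \sqrt{- \frac{11}{4} - 52} \cdot 6 - 125 = \sqrt{- \frac{219}{4}} \cdot 6 - 125 = \frac{i \sqrt{219}}{2} \cdot 6 - 125 = 3 i \sqrt{219} - 125 = -125 + 3 i \sqrt{219}$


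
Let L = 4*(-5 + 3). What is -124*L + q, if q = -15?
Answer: 977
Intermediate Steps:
L = -8 (L = 4*(-2) = -8)
-124*L + q = -124*(-8) - 15 = 992 - 15 = 977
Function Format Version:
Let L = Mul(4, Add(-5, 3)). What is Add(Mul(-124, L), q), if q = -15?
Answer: 977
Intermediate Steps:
L = -8 (L = Mul(4, -2) = -8)
Add(Mul(-124, L), q) = Add(Mul(-124, -8), -15) = Add(992, -15) = 977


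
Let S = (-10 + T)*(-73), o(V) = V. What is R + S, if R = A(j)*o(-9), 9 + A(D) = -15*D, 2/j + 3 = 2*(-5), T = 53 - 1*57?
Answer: 14069/13 ≈ 1082.2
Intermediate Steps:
T = -4 (T = 53 - 57 = -4)
j = -2/13 (j = 2/(-3 + 2*(-5)) = 2/(-3 - 10) = 2/(-13) = 2*(-1/13) = -2/13 ≈ -0.15385)
A(D) = -9 - 15*D
S = 1022 (S = (-10 - 4)*(-73) = -14*(-73) = 1022)
R = 783/13 (R = (-9 - 15*(-2/13))*(-9) = (-9 + 30/13)*(-9) = -87/13*(-9) = 783/13 ≈ 60.231)
R + S = 783/13 + 1022 = 14069/13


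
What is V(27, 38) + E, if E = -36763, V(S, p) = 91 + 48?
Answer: -36624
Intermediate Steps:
V(S, p) = 139
V(27, 38) + E = 139 - 36763 = -36624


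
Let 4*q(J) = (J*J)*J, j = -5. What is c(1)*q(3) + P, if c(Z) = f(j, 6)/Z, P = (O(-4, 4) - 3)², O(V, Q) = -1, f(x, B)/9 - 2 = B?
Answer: 502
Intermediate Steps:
f(x, B) = 18 + 9*B
q(J) = J³/4 (q(J) = ((J*J)*J)/4 = (J²*J)/4 = J³/4)
P = 16 (P = (-1 - 3)² = (-4)² = 16)
c(Z) = 72/Z (c(Z) = (18 + 9*6)/Z = (18 + 54)/Z = 72/Z)
c(1)*q(3) + P = (72/1)*((¼)*3³) + 16 = (72*1)*((¼)*27) + 16 = 72*(27/4) + 16 = 486 + 16 = 502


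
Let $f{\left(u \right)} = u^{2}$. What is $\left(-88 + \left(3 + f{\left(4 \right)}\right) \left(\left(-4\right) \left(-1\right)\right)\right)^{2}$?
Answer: $144$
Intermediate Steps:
$\left(-88 + \left(3 + f{\left(4 \right)}\right) \left(\left(-4\right) \left(-1\right)\right)\right)^{2} = \left(-88 + \left(3 + 4^{2}\right) \left(\left(-4\right) \left(-1\right)\right)\right)^{2} = \left(-88 + \left(3 + 16\right) 4\right)^{2} = \left(-88 + 19 \cdot 4\right)^{2} = \left(-88 + 76\right)^{2} = \left(-12\right)^{2} = 144$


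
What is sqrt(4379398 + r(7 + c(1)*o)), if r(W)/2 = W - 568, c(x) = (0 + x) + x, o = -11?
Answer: 2*sqrt(1094558) ≈ 2092.4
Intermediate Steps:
c(x) = 2*x (c(x) = x + x = 2*x)
r(W) = -1136 + 2*W (r(W) = 2*(W - 568) = 2*(-568 + W) = -1136 + 2*W)
sqrt(4379398 + r(7 + c(1)*o)) = sqrt(4379398 + (-1136 + 2*(7 + (2*1)*(-11)))) = sqrt(4379398 + (-1136 + 2*(7 + 2*(-11)))) = sqrt(4379398 + (-1136 + 2*(7 - 22))) = sqrt(4379398 + (-1136 + 2*(-15))) = sqrt(4379398 + (-1136 - 30)) = sqrt(4379398 - 1166) = sqrt(4378232) = 2*sqrt(1094558)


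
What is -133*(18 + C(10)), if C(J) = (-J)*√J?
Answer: -2394 + 1330*√10 ≈ 1811.8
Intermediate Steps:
C(J) = -J^(3/2)
-133*(18 + C(10)) = -133*(18 - 10^(3/2)) = -133*(18 - 10*√10) = -2394 + 1330*√10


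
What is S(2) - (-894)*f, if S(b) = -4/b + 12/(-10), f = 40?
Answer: 178784/5 ≈ 35757.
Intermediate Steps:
S(b) = -6/5 - 4/b (S(b) = -4/b + 12*(-1/10) = -4/b - 6/5 = -6/5 - 4/b)
S(2) - (-894)*f = (-6/5 - 4/2) - (-894)*40 = (-6/5 - 4*1/2) - 447*(-80) = (-6/5 - 2) + 35760 = -16/5 + 35760 = 178784/5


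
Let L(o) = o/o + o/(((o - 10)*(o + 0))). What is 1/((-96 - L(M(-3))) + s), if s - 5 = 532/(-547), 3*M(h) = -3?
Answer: -6017/558869 ≈ -0.010766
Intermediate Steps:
M(h) = -1 (M(h) = (⅓)*(-3) = -1)
s = 2203/547 (s = 5 + 532/(-547) = 5 + 532*(-1/547) = 5 - 532/547 = 2203/547 ≈ 4.0274)
L(o) = 1 + 1/(-10 + o) (L(o) = 1 + o/(((-10 + o)*o)) = 1 + o/((o*(-10 + o))) = 1 + o*(1/(o*(-10 + o))) = 1 + 1/(-10 + o))
1/((-96 - L(M(-3))) + s) = 1/((-96 - (-9 - 1)/(-10 - 1)) + 2203/547) = 1/((-96 - (-10)/(-11)) + 2203/547) = 1/((-96 - (-1)*(-10)/11) + 2203/547) = 1/((-96 - 1*10/11) + 2203/547) = 1/((-96 - 10/11) + 2203/547) = 1/(-1066/11 + 2203/547) = 1/(-558869/6017) = -6017/558869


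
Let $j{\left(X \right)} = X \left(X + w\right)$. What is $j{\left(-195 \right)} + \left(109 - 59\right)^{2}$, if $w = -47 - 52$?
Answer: $59830$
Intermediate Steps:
$w = -99$
$j{\left(X \right)} = X \left(-99 + X\right)$ ($j{\left(X \right)} = X \left(X - 99\right) = X \left(-99 + X\right)$)
$j{\left(-195 \right)} + \left(109 - 59\right)^{2} = - 195 \left(-99 - 195\right) + \left(109 - 59\right)^{2} = \left(-195\right) \left(-294\right) + 50^{2} = 57330 + 2500 = 59830$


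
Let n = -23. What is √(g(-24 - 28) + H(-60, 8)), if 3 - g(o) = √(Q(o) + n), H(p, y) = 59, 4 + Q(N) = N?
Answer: √(62 - I*√79) ≈ 7.8941 - 0.56296*I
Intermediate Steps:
Q(N) = -4 + N
g(o) = 3 - √(-27 + o) (g(o) = 3 - √((-4 + o) - 23) = 3 - √(-27 + o))
√(g(-24 - 28) + H(-60, 8)) = √((3 - √(-27 + (-24 - 28))) + 59) = √((3 - √(-27 - 52)) + 59) = √((3 - √(-79)) + 59) = √((3 - I*√79) + 59) = √(62 - I*√79)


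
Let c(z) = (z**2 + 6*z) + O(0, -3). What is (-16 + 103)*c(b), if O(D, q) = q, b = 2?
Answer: 1131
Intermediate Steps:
c(z) = -3 + z**2 + 6*z (c(z) = (z**2 + 6*z) - 3 = -3 + z**2 + 6*z)
(-16 + 103)*c(b) = (-16 + 103)*(-3 + 2**2 + 6*2) = 87*(-3 + 4 + 12) = 87*13 = 1131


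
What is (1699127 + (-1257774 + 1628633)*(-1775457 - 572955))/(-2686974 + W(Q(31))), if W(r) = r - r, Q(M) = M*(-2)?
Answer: 870928026781/2686974 ≈ 3.2413e+5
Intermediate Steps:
Q(M) = -2*M
W(r) = 0
(1699127 + (-1257774 + 1628633)*(-1775457 - 572955))/(-2686974 + W(Q(31))) = (1699127 + (-1257774 + 1628633)*(-1775457 - 572955))/(-2686974 + 0) = (1699127 + 370859*(-2348412))/(-2686974) = (1699127 - 870929725908)*(-1/2686974) = -870928026781*(-1/2686974) = 870928026781/2686974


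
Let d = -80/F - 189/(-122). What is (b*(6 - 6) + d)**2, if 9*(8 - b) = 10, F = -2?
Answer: 25694761/14884 ≈ 1726.3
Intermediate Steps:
b = 62/9 (b = 8 - 1/9*10 = 8 - 10/9 = 62/9 ≈ 6.8889)
d = 5069/122 (d = -80/(-2) - 189/(-122) = -80*(-1/2) - 189*(-1/122) = 40 + 189/122 = 5069/122 ≈ 41.549)
(b*(6 - 6) + d)**2 = (62*(6 - 6)/9 + 5069/122)**2 = ((62/9)*0 + 5069/122)**2 = (0 + 5069/122)**2 = (5069/122)**2 = 25694761/14884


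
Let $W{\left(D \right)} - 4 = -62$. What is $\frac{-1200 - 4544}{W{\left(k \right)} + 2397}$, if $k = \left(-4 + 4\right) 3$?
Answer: $- \frac{5744}{2339} \approx -2.4557$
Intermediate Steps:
$k = 0$ ($k = 0 \cdot 3 = 0$)
$W{\left(D \right)} = -58$ ($W{\left(D \right)} = 4 - 62 = -58$)
$\frac{-1200 - 4544}{W{\left(k \right)} + 2397} = \frac{-1200 - 4544}{-58 + 2397} = - \frac{5744}{2339}$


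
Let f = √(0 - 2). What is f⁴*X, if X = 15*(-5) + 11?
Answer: -256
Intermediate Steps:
X = -64 (X = -75 + 11 = -64)
f = I*√2 (f = √(-2) = I*√2 ≈ 1.4142*I)
f⁴*X = (I*√2)⁴*(-64) = 4*(-64) = -256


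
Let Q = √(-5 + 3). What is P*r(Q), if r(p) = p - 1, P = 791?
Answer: -791 + 791*I*√2 ≈ -791.0 + 1118.6*I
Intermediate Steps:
Q = I*√2 (Q = √(-2) = I*√2 ≈ 1.4142*I)
r(p) = -1 + p
P*r(Q) = 791*(-1 + I*√2) = -791 + 791*I*√2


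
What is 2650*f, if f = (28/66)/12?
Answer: 9275/99 ≈ 93.687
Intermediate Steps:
f = 7/198 (f = (28*(1/66))*(1/12) = (14/33)*(1/12) = 7/198 ≈ 0.035354)
2650*f = 2650*(7/198) = 9275/99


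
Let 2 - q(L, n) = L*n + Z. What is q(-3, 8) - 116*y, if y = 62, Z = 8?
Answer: -7174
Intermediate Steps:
q(L, n) = -6 - L*n (q(L, n) = 2 - (L*n + 8) = 2 - (8 + L*n) = 2 + (-8 - L*n) = -6 - L*n)
q(-3, 8) - 116*y = (-6 - 1*(-3)*8) - 116*62 = (-6 + 24) - 7192 = 18 - 7192 = -7174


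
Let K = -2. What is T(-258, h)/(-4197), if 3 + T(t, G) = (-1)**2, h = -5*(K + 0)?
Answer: 2/4197 ≈ 0.00047653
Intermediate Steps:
h = 10 (h = -5*(-2 + 0) = -5*(-2) = 10)
T(t, G) = -2 (T(t, G) = -3 + (-1)**2 = -3 + 1 = -2)
T(-258, h)/(-4197) = -2/(-4197) = -2*(-1/4197) = 2/4197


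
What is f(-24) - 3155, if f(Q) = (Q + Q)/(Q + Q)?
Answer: -3154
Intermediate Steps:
f(Q) = 1 (f(Q) = (2*Q)/((2*Q)) = (2*Q)*(1/(2*Q)) = 1)
f(-24) - 3155 = 1 - 3155 = -3154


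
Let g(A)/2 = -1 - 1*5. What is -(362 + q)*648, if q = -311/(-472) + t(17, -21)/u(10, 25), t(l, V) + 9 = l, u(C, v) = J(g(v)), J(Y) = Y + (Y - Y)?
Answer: -13839687/59 ≈ -2.3457e+5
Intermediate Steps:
g(A) = -12 (g(A) = 2*(-1 - 1*5) = 2*(-1 - 5) = 2*(-6) = -12)
J(Y) = Y (J(Y) = Y + 0 = Y)
u(C, v) = -12
t(l, V) = -9 + l
q = -11/1416 (q = -311/(-472) + (-9 + 17)/(-12) = -311*(-1/472) + 8*(-1/12) = 311/472 - ⅔ = -11/1416 ≈ -0.0077684)
-(362 + q)*648 = -(362 - 11/1416)*648 = -512581*648/1416 = -1*13839687/59 = -13839687/59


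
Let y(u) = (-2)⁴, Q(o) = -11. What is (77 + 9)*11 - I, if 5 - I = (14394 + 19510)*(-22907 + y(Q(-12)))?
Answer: -776095523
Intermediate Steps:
y(u) = 16
I = 776096469 (I = 5 - (14394 + 19510)*(-22907 + 16) = 5 - 33904*(-22891) = 5 - 1*(-776096464) = 5 + 776096464 = 776096469)
(77 + 9)*11 - I = (77 + 9)*11 - 1*776096469 = 86*11 - 776096469 = 946 - 776096469 = -776095523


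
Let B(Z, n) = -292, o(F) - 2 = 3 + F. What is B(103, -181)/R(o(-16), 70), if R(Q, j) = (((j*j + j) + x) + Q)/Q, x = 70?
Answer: 3212/5029 ≈ 0.63870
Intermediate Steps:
o(F) = 5 + F (o(F) = 2 + (3 + F) = 5 + F)
R(Q, j) = (70 + Q + j + j²)/Q (R(Q, j) = (((j*j + j) + 70) + Q)/Q = (((j² + j) + 70) + Q)/Q = (((j + j²) + 70) + Q)/Q = ((70 + j + j²) + Q)/Q = (70 + Q + j + j²)/Q)
B(103, -181)/R(o(-16), 70) = -292*(5 - 16)/(70 + (5 - 16) + 70 + 70²) = -292*(-11/(70 - 11 + 70 + 4900)) = -292/((-1/11*5029)) = -292/(-5029/11) = -292*(-11/5029) = 3212/5029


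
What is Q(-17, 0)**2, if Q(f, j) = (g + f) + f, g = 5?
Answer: 841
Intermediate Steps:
Q(f, j) = 5 + 2*f (Q(f, j) = (5 + f) + f = 5 + 2*f)
Q(-17, 0)**2 = (5 + 2*(-17))**2 = (5 - 34)**2 = (-29)**2 = 841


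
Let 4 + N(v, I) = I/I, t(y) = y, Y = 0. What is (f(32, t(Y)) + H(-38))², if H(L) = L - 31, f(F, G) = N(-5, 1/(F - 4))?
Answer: 5184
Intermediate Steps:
N(v, I) = -3 (N(v, I) = -4 + I/I = -4 + 1 = -3)
f(F, G) = -3
H(L) = -31 + L
(f(32, t(Y)) + H(-38))² = (-3 + (-31 - 38))² = (-3 - 69)² = (-72)² = 5184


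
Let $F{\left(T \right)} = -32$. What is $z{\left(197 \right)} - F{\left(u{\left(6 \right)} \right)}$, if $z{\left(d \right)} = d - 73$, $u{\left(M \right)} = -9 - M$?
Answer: $156$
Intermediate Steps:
$z{\left(d \right)} = -73 + d$
$z{\left(197 \right)} - F{\left(u{\left(6 \right)} \right)} = \left(-73 + 197\right) - -32 = 124 + 32 = 156$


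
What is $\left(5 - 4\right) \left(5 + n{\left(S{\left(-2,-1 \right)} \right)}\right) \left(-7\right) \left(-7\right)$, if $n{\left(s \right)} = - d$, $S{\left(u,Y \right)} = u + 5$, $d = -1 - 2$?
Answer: $392$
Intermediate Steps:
$d = -3$ ($d = -1 - 2 = -3$)
$S{\left(u,Y \right)} = 5 + u$
$n{\left(s \right)} = 3$ ($n{\left(s \right)} = \left(-1\right) \left(-3\right) = 3$)
$\left(5 - 4\right) \left(5 + n{\left(S{\left(-2,-1 \right)} \right)}\right) \left(-7\right) \left(-7\right) = \left(5 - 4\right) \left(5 + 3\right) \left(-7\right) \left(-7\right) = 1 \cdot 8 \left(-7\right) \left(-7\right) = 8 \left(-7\right) \left(-7\right) = \left(-56\right) \left(-7\right) = 392$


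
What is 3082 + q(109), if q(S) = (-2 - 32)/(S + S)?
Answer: 335921/109 ≈ 3081.8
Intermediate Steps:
q(S) = -17/S (q(S) = -34*1/(2*S) = -17/S)
3082 + q(109) = 3082 - 17/109 = 335921/109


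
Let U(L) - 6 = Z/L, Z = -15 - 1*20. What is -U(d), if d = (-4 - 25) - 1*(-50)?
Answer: -13/3 ≈ -4.3333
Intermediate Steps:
Z = -35 (Z = -15 - 20 = -35)
d = 21 (d = -29 + 50 = 21)
U(L) = 6 - 35/L
-U(d) = -(6 - 35/21) = -(6 - 35*1/21) = -(6 - 5/3) = -1*13/3 = -13/3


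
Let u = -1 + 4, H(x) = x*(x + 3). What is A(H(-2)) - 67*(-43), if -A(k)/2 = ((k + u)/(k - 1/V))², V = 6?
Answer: 486817/169 ≈ 2880.6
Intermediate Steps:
H(x) = x*(3 + x)
u = 3
A(k) = -2*(3 + k)²/(-⅙ + k)² (A(k) = -2*(k + 3)²/(k - 1/6)² = -2*(3 + k)²/(k - 1*⅙)² = -2*(3 + k)²/(k - ⅙)² = -2*(3 + k)²/(-⅙ + k)²)
A(H(-2)) - 67*(-43) = -72*(3 - 2*(3 - 2))²/(-1 + 6*(-2*(3 - 2)))² - 67*(-43) = -72*(3 - 2*1)²/(-1 + 6*(-2*1))² + 2881 = -72*(3 - 2)²/(-1 + 6*(-2))² + 2881 = -72*1²/(-1 - 12)² + 2881 = -72*1/(-13)² + 2881 = -72*1/169*1 + 2881 = -72/169 + 2881 = 486817/169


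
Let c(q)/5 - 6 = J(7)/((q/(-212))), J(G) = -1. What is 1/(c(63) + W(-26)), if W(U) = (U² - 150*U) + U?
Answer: 63/289600 ≈ 0.00021754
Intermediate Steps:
c(q) = 30 + 1060/q (c(q) = 30 + 5*(-1/(q/(-212))) = 30 + 5*(-1/(q*(-1/212))) = 30 + 5*(-1/((-q/212))) = 30 + 5*(-(-212)/q) = 30 + 5*(212/q) = 30 + 1060/q)
W(U) = U² - 149*U
1/(c(63) + W(-26)) = 1/((30 + 1060/63) - 26*(-149 - 26)) = 1/((30 + 1060*(1/63)) - 26*(-175)) = 1/((30 + 1060/63) + 4550) = 1/(2950/63 + 4550) = 1/(289600/63) = 63/289600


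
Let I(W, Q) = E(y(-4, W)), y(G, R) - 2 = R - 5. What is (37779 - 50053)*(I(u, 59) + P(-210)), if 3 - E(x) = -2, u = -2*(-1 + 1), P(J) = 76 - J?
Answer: -3571734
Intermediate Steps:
u = 0 (u = -2*0 = 0)
y(G, R) = -3 + R (y(G, R) = 2 + (R - 5) = 2 + (-5 + R) = -3 + R)
E(x) = 5 (E(x) = 3 - 1*(-2) = 3 + 2 = 5)
I(W, Q) = 5
(37779 - 50053)*(I(u, 59) + P(-210)) = (37779 - 50053)*(5 + (76 - 1*(-210))) = -12274*(5 + (76 + 210)) = -12274*(5 + 286) = -12274*291 = -3571734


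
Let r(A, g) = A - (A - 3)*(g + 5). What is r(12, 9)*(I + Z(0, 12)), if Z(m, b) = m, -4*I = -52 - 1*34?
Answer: -2451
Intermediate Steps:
I = 43/2 (I = -(-52 - 1*34)/4 = -(-52 - 34)/4 = -¼*(-86) = 43/2 ≈ 21.500)
r(A, g) = A - (-3 + A)*(5 + g)
r(12, 9)*(I + Z(0, 12)) = (15 - 4*12 + 3*9 - 1*12*9)*(43/2 + 0) = (15 - 48 + 27 - 108)*(43/2) = -114*43/2 = -2451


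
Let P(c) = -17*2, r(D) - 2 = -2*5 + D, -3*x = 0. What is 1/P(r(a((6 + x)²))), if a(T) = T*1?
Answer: -1/34 ≈ -0.029412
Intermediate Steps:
x = 0 (x = -⅓*0 = 0)
a(T) = T
r(D) = -8 + D (r(D) = 2 + (-2*5 + D) = 2 + (-10 + D) = -8 + D)
P(c) = -34
1/P(r(a((6 + x)²))) = 1/(-34) = -1/34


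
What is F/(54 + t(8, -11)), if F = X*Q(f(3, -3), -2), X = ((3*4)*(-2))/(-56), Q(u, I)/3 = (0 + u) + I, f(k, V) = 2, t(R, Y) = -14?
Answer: 0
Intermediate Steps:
Q(u, I) = 3*I + 3*u (Q(u, I) = 3*((0 + u) + I) = 3*(u + I) = 3*(I + u) = 3*I + 3*u)
X = 3/7 (X = (12*(-2))*(-1/56) = -24*(-1/56) = 3/7 ≈ 0.42857)
F = 0 (F = 3*(3*(-2) + 3*2)/7 = 3*(-6 + 6)/7 = (3/7)*0 = 0)
F/(54 + t(8, -11)) = 0/(54 - 14) = 0/40 = 0*(1/40) = 0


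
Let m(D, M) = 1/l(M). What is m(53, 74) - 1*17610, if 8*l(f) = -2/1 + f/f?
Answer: -17618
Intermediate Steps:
l(f) = -⅛ (l(f) = (-2/1 + f/f)/8 = (-2*1 + 1)/8 = (-2 + 1)/8 = (⅛)*(-1) = -⅛)
m(D, M) = -8 (m(D, M) = 1/(-⅛) = -8)
m(53, 74) - 1*17610 = -8 - 1*17610 = -8 - 17610 = -17618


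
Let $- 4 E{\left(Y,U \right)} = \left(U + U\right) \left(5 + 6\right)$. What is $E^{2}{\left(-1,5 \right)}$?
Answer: $\frac{3025}{4} \approx 756.25$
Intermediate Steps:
$E{\left(Y,U \right)} = - \frac{11 U}{2}$ ($E{\left(Y,U \right)} = - \frac{\left(U + U\right) \left(5 + 6\right)}{4} = - \frac{2 U 11}{4} = - \frac{22 U}{4} = - \frac{11 U}{2}$)
$E^{2}{\left(-1,5 \right)} = \left(\left(- \frac{11}{2}\right) 5\right)^{2} = \left(- \frac{55}{2}\right)^{2} = \frac{3025}{4}$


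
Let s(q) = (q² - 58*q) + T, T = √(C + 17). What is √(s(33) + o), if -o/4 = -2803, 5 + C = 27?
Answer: √(10387 + √39) ≈ 101.95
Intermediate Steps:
C = 22 (C = -5 + 27 = 22)
o = 11212 (o = -4*(-2803) = 11212)
T = √39 (T = √(22 + 17) = √39 ≈ 6.2450)
s(q) = √39 + q² - 58*q (s(q) = (q² - 58*q) + √39 = √39 + q² - 58*q)
√(s(33) + o) = √((√39 + 33² - 58*33) + 11212) = √((√39 + 1089 - 1914) + 11212) = √((-825 + √39) + 11212) = √(10387 + √39)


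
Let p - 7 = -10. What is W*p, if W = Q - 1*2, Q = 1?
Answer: 3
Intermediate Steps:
p = -3 (p = 7 - 10 = -3)
W = -1 (W = 1 - 1*2 = 1 - 2 = -1)
W*p = -1*(-3) = 3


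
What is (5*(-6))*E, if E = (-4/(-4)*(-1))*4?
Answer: 120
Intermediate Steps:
E = -4 (E = (-4*(-1/4)*(-1))*4 = (1*(-1))*4 = -1*4 = -4)
(5*(-6))*E = (5*(-6))*(-4) = -30*(-4) = 120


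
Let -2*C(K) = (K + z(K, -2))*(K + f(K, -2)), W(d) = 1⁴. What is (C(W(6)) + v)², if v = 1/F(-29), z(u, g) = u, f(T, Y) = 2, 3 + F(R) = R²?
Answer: 6315169/702244 ≈ 8.9928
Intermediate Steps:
F(R) = -3 + R²
W(d) = 1
v = 1/838 (v = 1/(-3 + (-29)²) = 1/(-3 + 841) = 1/838 ≈ 0.0011933)
C(K) = -K*(2 + K) (C(K) = -(K + K)*(K + 2)/2 = -2*K*(2 + K)/2 = -K*(2 + K))
(C(W(6)) + v)² = (1*(-2 - 1*1) + 1/838)² = (1*(-2 - 1) + 1/838)² = (1*(-3) + 1/838)² = (-3 + 1/838)² = (-2513/838)² = 6315169/702244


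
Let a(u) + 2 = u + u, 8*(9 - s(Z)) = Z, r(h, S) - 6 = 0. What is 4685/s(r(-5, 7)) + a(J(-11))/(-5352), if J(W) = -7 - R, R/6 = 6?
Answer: 1393047/2453 ≈ 567.90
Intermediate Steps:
R = 36 (R = 6*6 = 36)
r(h, S) = 6 (r(h, S) = 6 + 0 = 6)
J(W) = -43 (J(W) = -7 - 1*36 = -7 - 36 = -43)
s(Z) = 9 - Z/8
a(u) = -2 + 2*u (a(u) = -2 + (u + u) = -2 + 2*u)
4685/s(r(-5, 7)) + a(J(-11))/(-5352) = 4685/(9 - ⅛*6) + (-2 + 2*(-43))/(-5352) = 4685/(9 - ¾) + (-2 - 86)*(-1/5352) = 4685/(33/4) - 88*(-1/5352) = 4685*(4/33) + 11/669 = 18740/33 + 11/669 = 1393047/2453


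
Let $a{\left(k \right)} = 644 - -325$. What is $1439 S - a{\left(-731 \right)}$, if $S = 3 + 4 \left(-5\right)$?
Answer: $-25432$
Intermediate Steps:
$S = -17$ ($S = 3 - 20 = -17$)
$a{\left(k \right)} = 969$ ($a{\left(k \right)} = 644 + 325 = 969$)
$1439 S - a{\left(-731 \right)} = 1439 \left(-17\right) - 969 = -24463 - 969 = -25432$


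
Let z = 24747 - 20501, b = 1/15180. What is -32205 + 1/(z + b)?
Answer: -2075750104425/64454281 ≈ -32205.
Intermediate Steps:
b = 1/15180 ≈ 6.5876e-5
z = 4246
-32205 + 1/(z + b) = -32205 + 1/(4246 + 1/15180) = -32205 + 1/(64454281/15180) = -32205 + 15180/64454281 = -2075750104425/64454281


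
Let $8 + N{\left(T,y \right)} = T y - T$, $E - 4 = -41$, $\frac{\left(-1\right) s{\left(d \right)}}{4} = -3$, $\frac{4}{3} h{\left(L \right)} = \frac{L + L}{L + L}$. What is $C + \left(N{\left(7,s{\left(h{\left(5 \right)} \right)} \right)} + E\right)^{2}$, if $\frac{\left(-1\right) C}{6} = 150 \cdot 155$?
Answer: $-138476$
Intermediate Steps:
$h{\left(L \right)} = \frac{3}{4}$ ($h{\left(L \right)} = \frac{3 \frac{L + L}{L + L}}{4} = \frac{3 \frac{2 L}{2 L}}{4} = \frac{3 \cdot 2 L \frac{1}{2 L}}{4} = \frac{3}{4} \cdot 1 = \frac{3}{4}$)
$s{\left(d \right)} = 12$ ($s{\left(d \right)} = \left(-4\right) \left(-3\right) = 12$)
$C = -139500$ ($C = - 6 \cdot 150 \cdot 155 = \left(-6\right) 23250 = -139500$)
$E = -37$ ($E = 4 - 41 = -37$)
$N{\left(T,y \right)} = -8 - T + T y$ ($N{\left(T,y \right)} = -8 + \left(T y - T\right) = -8 + \left(- T + T y\right) = -8 - T + T y$)
$C + \left(N{\left(7,s{\left(h{\left(5 \right)} \right)} \right)} + E\right)^{2} = -139500 + \left(\left(-8 - 7 + 7 \cdot 12\right) - 37\right)^{2} = -139500 + \left(\left(-8 - 7 + 84\right) - 37\right)^{2} = -139500 + \left(69 - 37\right)^{2} = -139500 + 32^{2} = -139500 + 1024 = -138476$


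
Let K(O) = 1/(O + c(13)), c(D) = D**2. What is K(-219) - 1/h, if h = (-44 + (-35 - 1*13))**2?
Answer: -4257/211600 ≈ -0.020118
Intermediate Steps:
K(O) = 1/(169 + O) (K(O) = 1/(O + 13**2) = 1/(O + 169) = 1/(169 + O))
h = 8464 (h = (-44 + (-35 - 13))**2 = (-44 - 48)**2 = (-92)**2 = 8464)
K(-219) - 1/h = 1/(169 - 219) - 1/8464 = 1/(-50) - 1*1/8464 = -1/50 - 1/8464 = -4257/211600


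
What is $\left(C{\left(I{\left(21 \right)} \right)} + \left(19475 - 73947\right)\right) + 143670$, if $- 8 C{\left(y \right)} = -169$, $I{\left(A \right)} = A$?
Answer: $\frac{713753}{8} \approx 89219.0$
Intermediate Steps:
$C{\left(y \right)} = \frac{169}{8}$ ($C{\left(y \right)} = \left(- \frac{1}{8}\right) \left(-169\right) = \frac{169}{8}$)
$\left(C{\left(I{\left(21 \right)} \right)} + \left(19475 - 73947\right)\right) + 143670 = \left(\frac{169}{8} + \left(19475 - 73947\right)\right) + 143670 = \left(\frac{169}{8} - 54472\right) + 143670 = - \frac{435607}{8} + 143670 = \frac{713753}{8}$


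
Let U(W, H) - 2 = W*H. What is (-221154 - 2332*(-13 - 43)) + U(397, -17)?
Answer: -97309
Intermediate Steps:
U(W, H) = 2 + H*W (U(W, H) = 2 + W*H = 2 + H*W)
(-221154 - 2332*(-13 - 43)) + U(397, -17) = (-221154 - 2332*(-13 - 43)) + (2 - 17*397) = (-221154 - 2332*(-56)) + (2 - 6749) = (-221154 + 130592) - 6747 = -90562 - 6747 = -97309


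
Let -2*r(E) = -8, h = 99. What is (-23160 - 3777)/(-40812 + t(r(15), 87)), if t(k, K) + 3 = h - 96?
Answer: 8979/13604 ≈ 0.66003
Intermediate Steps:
r(E) = 4 (r(E) = -1/2*(-8) = 4)
t(k, K) = 0 (t(k, K) = -3 + (99 - 96) = -3 + 3 = 0)
(-23160 - 3777)/(-40812 + t(r(15), 87)) = (-23160 - 3777)/(-40812 + 0) = -26937/(-40812) = -26937*(-1/40812) = 8979/13604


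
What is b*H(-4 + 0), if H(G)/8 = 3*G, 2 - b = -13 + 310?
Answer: 28320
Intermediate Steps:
b = -295 (b = 2 - (-13 + 310) = 2 - 1*297 = 2 - 297 = -295)
H(G) = 24*G (H(G) = 8*(3*G) = 24*G)
b*H(-4 + 0) = -7080*(-4 + 0) = -7080*(-4) = -295*(-96) = 28320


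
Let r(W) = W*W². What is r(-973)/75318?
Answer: -921167317/75318 ≈ -12230.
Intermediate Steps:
r(W) = W³
r(-973)/75318 = (-973)³/75318 = -921167317*1/75318 = -921167317/75318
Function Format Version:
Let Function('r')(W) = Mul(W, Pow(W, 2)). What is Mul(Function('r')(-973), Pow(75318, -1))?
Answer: Rational(-921167317, 75318) ≈ -12230.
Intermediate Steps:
Function('r')(W) = Pow(W, 3)
Mul(Function('r')(-973), Pow(75318, -1)) = Mul(Pow(-973, 3), Pow(75318, -1)) = Mul(-921167317, Rational(1, 75318)) = Rational(-921167317, 75318)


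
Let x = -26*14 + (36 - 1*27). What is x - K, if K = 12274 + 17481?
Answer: -30110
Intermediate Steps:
K = 29755
x = -355 (x = -364 + (36 - 27) = -364 + 9 = -355)
x - K = -355 - 1*29755 = -355 - 29755 = -30110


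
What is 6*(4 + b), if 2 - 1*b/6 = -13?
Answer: 564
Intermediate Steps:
b = 90 (b = 12 - 6*(-13) = 12 + 78 = 90)
6*(4 + b) = 6*(4 + 90) = 6*94 = 564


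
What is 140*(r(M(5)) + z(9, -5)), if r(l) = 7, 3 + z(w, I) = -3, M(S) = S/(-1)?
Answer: 140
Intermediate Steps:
M(S) = -S (M(S) = S*(-1) = -S)
z(w, I) = -6 (z(w, I) = -3 - 3 = -6)
140*(r(M(5)) + z(9, -5)) = 140*(7 - 6) = 140*1 = 140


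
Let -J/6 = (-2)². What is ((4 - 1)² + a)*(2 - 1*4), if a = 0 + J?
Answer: 30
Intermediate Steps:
J = -24 (J = -6*(-2)² = -6*4 = -24)
a = -24 (a = 0 - 24 = -24)
((4 - 1)² + a)*(2 - 1*4) = ((4 - 1)² - 24)*(2 - 1*4) = (3² - 24)*(2 - 4) = (9 - 24)*(-2) = -15*(-2) = 30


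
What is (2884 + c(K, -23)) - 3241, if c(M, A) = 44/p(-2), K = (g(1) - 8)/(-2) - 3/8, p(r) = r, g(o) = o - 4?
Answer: -379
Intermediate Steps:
g(o) = -4 + o
K = 41/8 (K = ((-4 + 1) - 8)/(-2) - 3/8 = (-3 - 8)*(-½) - 3*⅛ = -11*(-½) - 3/8 = 11/2 - 3/8 = 41/8 ≈ 5.1250)
c(M, A) = -22 (c(M, A) = 44/(-2) = 44*(-½) = -22)
(2884 + c(K, -23)) - 3241 = (2884 - 22) - 3241 = 2862 - 3241 = -379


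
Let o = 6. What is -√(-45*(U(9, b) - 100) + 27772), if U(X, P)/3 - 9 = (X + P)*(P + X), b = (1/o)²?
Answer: -√2887833/12 ≈ -141.61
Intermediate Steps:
b = 1/36 (b = (1/6)² = (⅙)² = 1/36 ≈ 0.027778)
U(X, P) = 27 + 3*(P + X)² (U(X, P) = 27 + 3*((X + P)*(P + X)) = 27 + 3*((P + X)*(P + X)) = 27 + 3*(P + X)²)
-√(-45*(U(9, b) - 100) + 27772) = -√(-45*((27 + 3*(1/36 + 9)²) - 100) + 27772) = -√(-45*((27 + 3*(325/36)²) - 100) + 27772) = -√(-45*((27 + 3*(105625/1296)) - 100) + 27772) = -√(-45*((27 + 105625/432) - 100) + 27772) = -√(-45*(117289/432 - 100) + 27772) = -√(-45*74089/432 + 27772) = -√(-370445/48 + 27772) = -√(962611/48) = -√2887833/12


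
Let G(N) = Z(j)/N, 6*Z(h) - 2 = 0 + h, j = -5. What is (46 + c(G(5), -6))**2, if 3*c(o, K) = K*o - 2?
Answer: 466489/225 ≈ 2073.3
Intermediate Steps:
Z(h) = 1/3 + h/6 (Z(h) = 1/3 + (0 + h)/6 = 1/3 + h/6)
G(N) = -1/(2*N) (G(N) = (1/3 + (1/6)*(-5))/N = (1/3 - 5/6)/N = -1/(2*N))
c(o, K) = -2/3 + K*o/3 (c(o, K) = (K*o - 2)/3 = (-2 + K*o)/3 = -2/3 + K*o/3)
(46 + c(G(5), -6))**2 = (46 + (-2/3 + (1/3)*(-6)*(-1/2/5)))**2 = (46 + (-2/3 + (1/3)*(-6)*(-1/2*1/5)))**2 = (46 + (-2/3 + (1/3)*(-6)*(-1/10)))**2 = (46 + (-2/3 + 1/5))**2 = (46 - 7/15)**2 = (683/15)**2 = 466489/225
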